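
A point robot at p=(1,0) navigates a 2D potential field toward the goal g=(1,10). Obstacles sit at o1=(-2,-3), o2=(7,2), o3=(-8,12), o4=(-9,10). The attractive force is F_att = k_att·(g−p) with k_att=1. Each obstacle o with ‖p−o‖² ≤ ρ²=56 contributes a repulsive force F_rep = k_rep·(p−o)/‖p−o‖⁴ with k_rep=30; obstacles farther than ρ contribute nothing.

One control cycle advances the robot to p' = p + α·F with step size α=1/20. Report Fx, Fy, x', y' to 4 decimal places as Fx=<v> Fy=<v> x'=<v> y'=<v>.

F_att = 1·(g−p) = 1·(0,10) = (0.0000,10.0000)
o1: d²=18 ≤ ρ²=56; F_rep = 30·(3,3)/18² = (0.2778,0.2778)
o2: d²=40 ≤ ρ²=56; F_rep = 30·(-6,-2)/40² = (-0.1125,-0.0375)
o3: d²=225 > ρ²=56 → inactive
o4: d²=200 > ρ²=56 → inactive
F = F_att + ΣF_rep = (0.1653,10.2403)
p' = p + 1/20·F = (1.0083,0.5120)

Fx=0.1653 Fy=10.2403 x'=1.0083 y'=0.5120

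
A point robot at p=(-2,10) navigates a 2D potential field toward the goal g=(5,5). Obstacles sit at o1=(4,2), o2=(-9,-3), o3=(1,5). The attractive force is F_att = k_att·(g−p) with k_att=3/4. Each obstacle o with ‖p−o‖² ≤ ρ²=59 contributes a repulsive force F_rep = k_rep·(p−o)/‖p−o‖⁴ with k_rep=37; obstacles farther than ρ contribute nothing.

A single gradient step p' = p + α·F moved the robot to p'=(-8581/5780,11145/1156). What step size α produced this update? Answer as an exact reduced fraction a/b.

α = 1/10

F_att = 3/4·(g−p) = 3/4·(7,-5) = (5.2500,-3.7500)
o1: d²=100 > ρ²=59 → inactive
o2: d²=218 > ρ²=59 → inactive
o3: d²=34 ≤ ρ²=59; F_rep = 37·(-3,5)/34² = (-0.0960,0.1600)
F = F_att + ΣF_rep = (5.1540,-3.5900)
Δp = p'−p = (0.5154,-0.3590); α = Δx/Fx = (2979/5780) / (2979/578) = 1/10
check: Δy/Fy = (-415/1156) / (-2075/578) = 1/10 ✓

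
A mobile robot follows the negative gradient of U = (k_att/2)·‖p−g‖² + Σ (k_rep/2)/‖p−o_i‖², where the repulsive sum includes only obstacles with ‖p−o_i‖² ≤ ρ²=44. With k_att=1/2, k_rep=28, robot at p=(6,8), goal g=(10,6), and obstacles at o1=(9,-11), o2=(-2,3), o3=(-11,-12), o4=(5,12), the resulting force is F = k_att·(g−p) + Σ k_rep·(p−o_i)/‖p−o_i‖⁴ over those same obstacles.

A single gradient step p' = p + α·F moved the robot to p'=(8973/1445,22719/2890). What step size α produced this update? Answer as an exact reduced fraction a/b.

α = 1/10

F_att = 1/2·(g−p) = 1/2·(4,-2) = (2.0000,-1.0000)
o1: d²=370 > ρ²=44 → inactive
o2: d²=89 > ρ²=44 → inactive
o3: d²=689 > ρ²=44 → inactive
o4: d²=17 ≤ ρ²=44; F_rep = 28·(1,-4)/17² = (0.0969,-0.3875)
F = F_att + ΣF_rep = (2.0969,-1.3875)
Δp = p'−p = (0.2097,-0.1388); α = Δx/Fx = (303/1445) / (606/289) = 1/10
check: Δy/Fy = (-401/2890) / (-401/289) = 1/10 ✓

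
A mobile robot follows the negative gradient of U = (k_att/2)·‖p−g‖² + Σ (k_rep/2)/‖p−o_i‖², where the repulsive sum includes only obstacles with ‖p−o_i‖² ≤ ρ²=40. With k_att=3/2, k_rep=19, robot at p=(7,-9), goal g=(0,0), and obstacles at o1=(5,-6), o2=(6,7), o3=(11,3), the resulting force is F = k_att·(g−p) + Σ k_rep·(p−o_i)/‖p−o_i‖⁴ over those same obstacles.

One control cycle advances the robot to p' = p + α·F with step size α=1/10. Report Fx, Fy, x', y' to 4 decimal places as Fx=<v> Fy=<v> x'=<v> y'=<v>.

Fx=-10.2751 Fy=13.1627 x'=5.9725 y'=-7.6837

F_att = 3/2·(g−p) = 3/2·(-7,9) = (-10.5000,13.5000)
o1: d²=13 ≤ ρ²=40; F_rep = 19·(2,-3)/13² = (0.2249,-0.3373)
o2: d²=257 > ρ²=40 → inactive
o3: d²=160 > ρ²=40 → inactive
F = F_att + ΣF_rep = (-10.2751,13.1627)
p' = p + 1/10·F = (5.9725,-7.6837)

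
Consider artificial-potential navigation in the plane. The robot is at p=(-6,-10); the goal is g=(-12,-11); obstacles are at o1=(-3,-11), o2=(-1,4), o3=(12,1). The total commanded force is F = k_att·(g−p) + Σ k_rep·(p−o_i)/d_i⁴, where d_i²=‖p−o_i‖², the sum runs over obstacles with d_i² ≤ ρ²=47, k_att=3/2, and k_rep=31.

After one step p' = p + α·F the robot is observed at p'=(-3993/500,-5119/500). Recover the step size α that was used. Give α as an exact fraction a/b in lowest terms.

F_att = 3/2·(g−p) = 3/2·(-6,-1) = (-9.0000,-1.5000)
o1: d²=10 ≤ ρ²=47; F_rep = 31·(-3,1)/10² = (-0.9300,0.3100)
o2: d²=221 > ρ²=47 → inactive
o3: d²=445 > ρ²=47 → inactive
F = F_att + ΣF_rep = (-9.9300,-1.1900)
Δp = p'−p = (-1.9860,-0.2380); α = Δx/Fx = (-993/500) / (-993/100) = 1/5
check: Δy/Fy = (-119/500) / (-119/100) = 1/5 ✓

α = 1/5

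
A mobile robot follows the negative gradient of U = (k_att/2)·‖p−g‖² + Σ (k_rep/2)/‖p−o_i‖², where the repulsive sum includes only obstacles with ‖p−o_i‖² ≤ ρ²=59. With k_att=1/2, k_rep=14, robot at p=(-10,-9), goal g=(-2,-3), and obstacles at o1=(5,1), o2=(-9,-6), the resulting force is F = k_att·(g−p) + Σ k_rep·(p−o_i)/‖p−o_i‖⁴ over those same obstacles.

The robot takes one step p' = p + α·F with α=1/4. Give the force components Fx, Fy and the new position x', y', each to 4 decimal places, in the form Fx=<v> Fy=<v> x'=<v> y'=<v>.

Fx=3.8600 Fy=2.5800 x'=-9.0350 y'=-8.3550

F_att = 1/2·(g−p) = 1/2·(8,6) = (4.0000,3.0000)
o1: d²=325 > ρ²=59 → inactive
o2: d²=10 ≤ ρ²=59; F_rep = 14·(-1,-3)/10² = (-0.1400,-0.4200)
F = F_att + ΣF_rep = (3.8600,2.5800)
p' = p + 1/4·F = (-9.0350,-8.3550)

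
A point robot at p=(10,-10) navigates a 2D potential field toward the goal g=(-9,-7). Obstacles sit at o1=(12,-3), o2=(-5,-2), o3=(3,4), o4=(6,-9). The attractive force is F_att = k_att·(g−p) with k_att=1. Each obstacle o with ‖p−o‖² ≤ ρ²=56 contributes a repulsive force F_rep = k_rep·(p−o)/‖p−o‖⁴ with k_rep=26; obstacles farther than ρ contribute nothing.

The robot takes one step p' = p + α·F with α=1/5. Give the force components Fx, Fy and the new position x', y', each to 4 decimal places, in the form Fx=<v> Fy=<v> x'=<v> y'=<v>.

F_att = 1·(g−p) = 1·(-19,3) = (-19.0000,3.0000)
o1: d²=53 ≤ ρ²=56; F_rep = 26·(-2,-7)/53² = (-0.0185,-0.0648)
o2: d²=289 > ρ²=56 → inactive
o3: d²=245 > ρ²=56 → inactive
o4: d²=17 ≤ ρ²=56; F_rep = 26·(4,-1)/17² = (0.3599,-0.0900)
F = F_att + ΣF_rep = (-18.6587,2.8452)
p' = p + 1/5·F = (6.2683,-9.4310)

Fx=-18.6587 Fy=2.8452 x'=6.2683 y'=-9.4310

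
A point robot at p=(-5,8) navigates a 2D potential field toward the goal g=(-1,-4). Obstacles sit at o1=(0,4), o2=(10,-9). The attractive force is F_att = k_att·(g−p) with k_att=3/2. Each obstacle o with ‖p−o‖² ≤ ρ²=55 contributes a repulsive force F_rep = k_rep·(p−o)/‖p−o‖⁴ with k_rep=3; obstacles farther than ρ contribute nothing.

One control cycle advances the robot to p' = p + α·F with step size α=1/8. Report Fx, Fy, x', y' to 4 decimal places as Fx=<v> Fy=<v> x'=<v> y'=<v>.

Fx=5.9911 Fy=-17.9929 x'=-4.2511 y'=5.7509

F_att = 3/2·(g−p) = 3/2·(4,-12) = (6.0000,-18.0000)
o1: d²=41 ≤ ρ²=55; F_rep = 3·(-5,4)/41² = (-0.0089,0.0071)
o2: d²=514 > ρ²=55 → inactive
F = F_att + ΣF_rep = (5.9911,-17.9929)
p' = p + 1/8·F = (-4.2511,5.7509)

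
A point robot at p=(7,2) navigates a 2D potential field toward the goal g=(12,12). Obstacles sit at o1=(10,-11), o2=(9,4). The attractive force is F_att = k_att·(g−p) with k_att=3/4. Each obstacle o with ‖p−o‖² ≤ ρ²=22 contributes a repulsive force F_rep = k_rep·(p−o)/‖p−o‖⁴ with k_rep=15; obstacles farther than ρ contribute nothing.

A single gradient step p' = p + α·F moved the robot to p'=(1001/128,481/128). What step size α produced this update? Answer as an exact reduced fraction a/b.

α = 1/4

F_att = 3/4·(g−p) = 3/4·(5,10) = (3.7500,7.5000)
o1: d²=178 > ρ²=22 → inactive
o2: d²=8 ≤ ρ²=22; F_rep = 15·(-2,-2)/8² = (-0.4688,-0.4688)
F = F_att + ΣF_rep = (3.2812,7.0312)
Δp = p'−p = (0.8203,1.7578); α = Δx/Fx = (105/128) / (105/32) = 1/4
check: Δy/Fy = (225/128) / (225/32) = 1/4 ✓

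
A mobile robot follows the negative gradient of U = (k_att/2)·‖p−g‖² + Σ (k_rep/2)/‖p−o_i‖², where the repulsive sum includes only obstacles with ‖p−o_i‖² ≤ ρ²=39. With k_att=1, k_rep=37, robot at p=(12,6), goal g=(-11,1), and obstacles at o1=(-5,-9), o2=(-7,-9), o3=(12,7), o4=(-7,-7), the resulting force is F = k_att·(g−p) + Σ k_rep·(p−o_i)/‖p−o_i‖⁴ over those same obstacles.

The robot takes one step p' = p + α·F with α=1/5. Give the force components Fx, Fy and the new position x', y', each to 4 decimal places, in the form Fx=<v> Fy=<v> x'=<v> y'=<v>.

F_att = 1·(g−p) = 1·(-23,-5) = (-23.0000,-5.0000)
o1: d²=514 > ρ²=39 → inactive
o2: d²=586 > ρ²=39 → inactive
o3: d²=1 ≤ ρ²=39; F_rep = 37·(0,-1)/1² = (0.0000,-37.0000)
o4: d²=530 > ρ²=39 → inactive
F = F_att + ΣF_rep = (-23.0000,-42.0000)
p' = p + 1/5·F = (7.4000,-2.4000)

Fx=-23.0000 Fy=-42.0000 x'=7.4000 y'=-2.4000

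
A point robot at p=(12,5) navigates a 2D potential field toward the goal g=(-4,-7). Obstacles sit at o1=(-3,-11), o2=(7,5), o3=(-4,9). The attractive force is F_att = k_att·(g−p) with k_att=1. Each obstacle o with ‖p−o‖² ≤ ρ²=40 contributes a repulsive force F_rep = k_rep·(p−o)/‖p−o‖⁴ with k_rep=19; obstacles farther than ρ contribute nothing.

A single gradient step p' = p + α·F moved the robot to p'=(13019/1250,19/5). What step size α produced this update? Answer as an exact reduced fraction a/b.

α = 1/10

F_att = 1·(g−p) = 1·(-16,-12) = (-16.0000,-12.0000)
o1: d²=481 > ρ²=40 → inactive
o2: d²=25 ≤ ρ²=40; F_rep = 19·(5,0)/25² = (0.1520,0.0000)
o3: d²=272 > ρ²=40 → inactive
F = F_att + ΣF_rep = (-15.8480,-12.0000)
Δp = p'−p = (-1.5848,-1.2000); α = Δx/Fx = (-1981/1250) / (-1981/125) = 1/10
check: Δy/Fy = (-6/5) / (-12) = 1/10 ✓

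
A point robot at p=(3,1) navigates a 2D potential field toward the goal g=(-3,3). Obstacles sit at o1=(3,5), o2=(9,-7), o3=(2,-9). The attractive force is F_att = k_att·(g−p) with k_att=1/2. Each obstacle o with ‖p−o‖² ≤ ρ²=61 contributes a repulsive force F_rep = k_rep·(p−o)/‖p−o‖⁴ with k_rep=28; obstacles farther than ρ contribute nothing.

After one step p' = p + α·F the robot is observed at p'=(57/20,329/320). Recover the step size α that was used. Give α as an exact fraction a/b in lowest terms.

α = 1/20

F_att = 1/2·(g−p) = 1/2·(-6,2) = (-3.0000,1.0000)
o1: d²=16 ≤ ρ²=61; F_rep = 28·(0,-4)/16² = (0.0000,-0.4375)
o2: d²=100 > ρ²=61 → inactive
o3: d²=101 > ρ²=61 → inactive
F = F_att + ΣF_rep = (-3.0000,0.5625)
Δp = p'−p = (-0.1500,0.0281); α = Δx/Fx = (-3/20) / (-3) = 1/20
check: Δy/Fy = (9/320) / (9/16) = 1/20 ✓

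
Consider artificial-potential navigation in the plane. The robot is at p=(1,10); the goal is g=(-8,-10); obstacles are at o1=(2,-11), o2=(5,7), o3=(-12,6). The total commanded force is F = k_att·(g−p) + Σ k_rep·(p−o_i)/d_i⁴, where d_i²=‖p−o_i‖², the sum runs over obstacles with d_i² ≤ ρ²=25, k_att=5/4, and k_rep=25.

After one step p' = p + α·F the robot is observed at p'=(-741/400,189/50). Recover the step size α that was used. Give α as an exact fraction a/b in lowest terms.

F_att = 5/4·(g−p) = 5/4·(-9,-20) = (-11.2500,-25.0000)
o1: d²=442 > ρ²=25 → inactive
o2: d²=25 ≤ ρ²=25; F_rep = 25·(-4,3)/25² = (-0.1600,0.1200)
o3: d²=185 > ρ²=25 → inactive
F = F_att + ΣF_rep = (-11.4100,-24.8800)
Δp = p'−p = (-2.8525,-6.2200); α = Δx/Fx = (-1141/400) / (-1141/100) = 1/4
check: Δy/Fy = (-311/50) / (-622/25) = 1/4 ✓

α = 1/4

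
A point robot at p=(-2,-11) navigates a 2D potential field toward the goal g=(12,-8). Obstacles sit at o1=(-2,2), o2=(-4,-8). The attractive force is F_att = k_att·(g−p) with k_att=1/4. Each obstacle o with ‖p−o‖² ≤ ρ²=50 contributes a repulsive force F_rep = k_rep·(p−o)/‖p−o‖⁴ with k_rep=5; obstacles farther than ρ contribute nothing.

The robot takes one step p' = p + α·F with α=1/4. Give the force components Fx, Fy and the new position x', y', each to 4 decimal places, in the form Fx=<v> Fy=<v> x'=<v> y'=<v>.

Fx=3.5592 Fy=0.6612 x'=-1.1102 y'=-10.8347

F_att = 1/4·(g−p) = 1/4·(14,3) = (3.5000,0.7500)
o1: d²=169 > ρ²=50 → inactive
o2: d²=13 ≤ ρ²=50; F_rep = 5·(2,-3)/13² = (0.0592,-0.0888)
F = F_att + ΣF_rep = (3.5592,0.6612)
p' = p + 1/4·F = (-1.1102,-10.8347)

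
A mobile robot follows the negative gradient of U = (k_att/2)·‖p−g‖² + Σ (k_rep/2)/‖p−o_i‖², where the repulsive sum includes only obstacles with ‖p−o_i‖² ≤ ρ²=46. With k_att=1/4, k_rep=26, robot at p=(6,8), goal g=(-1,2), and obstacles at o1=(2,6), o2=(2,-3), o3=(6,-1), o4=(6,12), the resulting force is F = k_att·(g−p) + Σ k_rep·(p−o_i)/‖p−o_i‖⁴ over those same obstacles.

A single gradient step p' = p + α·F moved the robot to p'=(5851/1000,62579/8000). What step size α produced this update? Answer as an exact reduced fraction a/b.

F_att = 1/4·(g−p) = 1/4·(-7,-6) = (-1.7500,-1.5000)
o1: d²=20 ≤ ρ²=46; F_rep = 26·(4,2)/20² = (0.2600,0.1300)
o2: d²=137 > ρ²=46 → inactive
o3: d²=81 > ρ²=46 → inactive
o4: d²=16 ≤ ρ²=46; F_rep = 26·(0,-4)/16² = (0.0000,-0.4062)
F = F_att + ΣF_rep = (-1.4900,-1.7763)
Δp = p'−p = (-0.1490,-0.1776); α = Δx/Fx = (-149/1000) / (-149/100) = 1/10
check: Δy/Fy = (-1421/8000) / (-1421/800) = 1/10 ✓

α = 1/10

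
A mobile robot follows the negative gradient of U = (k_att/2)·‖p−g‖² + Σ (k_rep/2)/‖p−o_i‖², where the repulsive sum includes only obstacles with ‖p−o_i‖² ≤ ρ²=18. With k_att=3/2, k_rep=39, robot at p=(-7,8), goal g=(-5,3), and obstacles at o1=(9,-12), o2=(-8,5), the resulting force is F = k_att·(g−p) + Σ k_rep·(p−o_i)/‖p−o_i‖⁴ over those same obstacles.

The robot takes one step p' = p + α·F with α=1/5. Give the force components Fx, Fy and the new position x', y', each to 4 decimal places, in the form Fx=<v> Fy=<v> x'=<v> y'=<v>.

Fx=3.3900 Fy=-6.3300 x'=-6.3220 y'=6.7340

F_att = 3/2·(g−p) = 3/2·(2,-5) = (3.0000,-7.5000)
o1: d²=656 > ρ²=18 → inactive
o2: d²=10 ≤ ρ²=18; F_rep = 39·(1,3)/10² = (0.3900,1.1700)
F = F_att + ΣF_rep = (3.3900,-6.3300)
p' = p + 1/5·F = (-6.3220,6.7340)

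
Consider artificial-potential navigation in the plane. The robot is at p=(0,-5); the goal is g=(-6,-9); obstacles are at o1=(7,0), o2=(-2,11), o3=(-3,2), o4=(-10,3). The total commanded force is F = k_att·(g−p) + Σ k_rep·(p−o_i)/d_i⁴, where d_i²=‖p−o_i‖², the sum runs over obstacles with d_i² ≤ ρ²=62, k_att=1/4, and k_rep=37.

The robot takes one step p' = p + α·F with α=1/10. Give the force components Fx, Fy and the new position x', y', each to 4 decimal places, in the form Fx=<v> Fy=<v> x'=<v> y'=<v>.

Fx=-1.4670 Fy=-1.0770 x'=-0.1467 y'=-5.1077

F_att = 1/4·(g−p) = 1/4·(-6,-4) = (-1.5000,-1.0000)
o1: d²=74 > ρ²=62 → inactive
o2: d²=260 > ρ²=62 → inactive
o3: d²=58 ≤ ρ²=62; F_rep = 37·(3,-7)/58² = (0.0330,-0.0770)
o4: d²=164 > ρ²=62 → inactive
F = F_att + ΣF_rep = (-1.4670,-1.0770)
p' = p + 1/10·F = (-0.1467,-5.1077)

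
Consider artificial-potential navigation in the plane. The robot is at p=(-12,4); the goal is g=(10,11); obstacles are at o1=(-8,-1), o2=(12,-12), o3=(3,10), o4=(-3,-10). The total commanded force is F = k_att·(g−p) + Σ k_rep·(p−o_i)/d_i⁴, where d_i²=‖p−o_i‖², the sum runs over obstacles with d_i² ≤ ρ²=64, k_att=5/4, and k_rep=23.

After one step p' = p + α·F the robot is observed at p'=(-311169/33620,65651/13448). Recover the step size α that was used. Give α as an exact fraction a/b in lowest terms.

α = 1/10

F_att = 5/4·(g−p) = 5/4·(22,7) = (27.5000,8.7500)
o1: d²=41 ≤ ρ²=64; F_rep = 23·(-4,5)/41² = (-0.0547,0.0684)
o2: d²=832 > ρ²=64 → inactive
o3: d²=261 > ρ²=64 → inactive
o4: d²=277 > ρ²=64 → inactive
F = F_att + ΣF_rep = (27.4453,8.8184)
Δp = p'−p = (2.7445,0.8818); α = Δx/Fx = (92271/33620) / (92271/3362) = 1/10
check: Δy/Fy = (11859/13448) / (59295/6724) = 1/10 ✓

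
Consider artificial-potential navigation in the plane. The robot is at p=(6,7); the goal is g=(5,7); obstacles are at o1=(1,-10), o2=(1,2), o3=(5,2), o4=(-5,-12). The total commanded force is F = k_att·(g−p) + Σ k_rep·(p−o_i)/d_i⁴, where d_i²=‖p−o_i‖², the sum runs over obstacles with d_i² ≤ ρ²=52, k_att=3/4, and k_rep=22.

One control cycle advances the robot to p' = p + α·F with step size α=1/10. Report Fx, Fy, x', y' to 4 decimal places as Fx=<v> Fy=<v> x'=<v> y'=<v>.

Fx=-0.6735 Fy=0.2067 x'=5.9327 y'=7.0207

F_att = 3/4·(g−p) = 3/4·(-1,0) = (-0.7500,0.0000)
o1: d²=314 > ρ²=52 → inactive
o2: d²=50 ≤ ρ²=52; F_rep = 22·(5,5)/50² = (0.0440,0.0440)
o3: d²=26 ≤ ρ²=52; F_rep = 22·(1,5)/26² = (0.0325,0.1627)
o4: d²=482 > ρ²=52 → inactive
F = F_att + ΣF_rep = (-0.6735,0.2067)
p' = p + 1/10·F = (5.9327,7.0207)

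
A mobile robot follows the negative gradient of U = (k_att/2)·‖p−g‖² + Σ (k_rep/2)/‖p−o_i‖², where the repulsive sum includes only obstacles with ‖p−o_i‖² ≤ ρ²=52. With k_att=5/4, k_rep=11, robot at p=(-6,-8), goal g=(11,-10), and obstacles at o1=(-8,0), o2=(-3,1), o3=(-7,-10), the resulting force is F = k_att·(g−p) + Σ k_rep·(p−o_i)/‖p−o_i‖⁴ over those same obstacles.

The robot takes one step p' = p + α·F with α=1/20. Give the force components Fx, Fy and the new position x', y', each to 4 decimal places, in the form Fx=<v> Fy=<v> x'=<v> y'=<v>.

F_att = 5/4·(g−p) = 5/4·(17,-2) = (21.2500,-2.5000)
o1: d²=68 > ρ²=52 → inactive
o2: d²=90 > ρ²=52 → inactive
o3: d²=5 ≤ ρ²=52; F_rep = 11·(1,2)/5² = (0.4400,0.8800)
F = F_att + ΣF_rep = (21.6900,-1.6200)
p' = p + 1/20·F = (-4.9155,-8.0810)

Fx=21.6900 Fy=-1.6200 x'=-4.9155 y'=-8.0810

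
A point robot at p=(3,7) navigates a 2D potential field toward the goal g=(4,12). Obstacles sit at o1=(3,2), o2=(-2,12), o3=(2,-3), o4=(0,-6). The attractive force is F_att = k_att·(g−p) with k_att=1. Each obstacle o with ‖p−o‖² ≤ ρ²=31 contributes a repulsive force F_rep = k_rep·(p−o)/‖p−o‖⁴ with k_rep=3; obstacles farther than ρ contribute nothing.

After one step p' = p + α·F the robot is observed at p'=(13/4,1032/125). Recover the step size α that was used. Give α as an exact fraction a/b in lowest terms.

α = 1/4

F_att = 1·(g−p) = 1·(1,5) = (1.0000,5.0000)
o1: d²=25 ≤ ρ²=31; F_rep = 3·(0,5)/25² = (0.0000,0.0240)
o2: d²=50 > ρ²=31 → inactive
o3: d²=101 > ρ²=31 → inactive
o4: d²=178 > ρ²=31 → inactive
F = F_att + ΣF_rep = (1.0000,5.0240)
Δp = p'−p = (0.2500,1.2560); α = Δx/Fx = (1/4) / (1) = 1/4
check: Δy/Fy = (157/125) / (628/125) = 1/4 ✓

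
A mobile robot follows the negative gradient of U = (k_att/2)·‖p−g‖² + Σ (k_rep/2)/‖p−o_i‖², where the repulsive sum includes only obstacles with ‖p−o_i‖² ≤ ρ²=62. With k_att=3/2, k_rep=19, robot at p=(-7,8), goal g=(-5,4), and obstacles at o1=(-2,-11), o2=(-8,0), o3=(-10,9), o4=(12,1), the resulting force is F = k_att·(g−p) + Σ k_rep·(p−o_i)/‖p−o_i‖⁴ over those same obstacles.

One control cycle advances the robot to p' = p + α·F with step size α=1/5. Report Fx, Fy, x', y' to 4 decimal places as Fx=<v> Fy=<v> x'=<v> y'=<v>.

F_att = 3/2·(g−p) = 3/2·(2,-4) = (3.0000,-6.0000)
o1: d²=386 > ρ²=62 → inactive
o2: d²=65 > ρ²=62 → inactive
o3: d²=10 ≤ ρ²=62; F_rep = 19·(3,-1)/10² = (0.5700,-0.1900)
o4: d²=410 > ρ²=62 → inactive
F = F_att + ΣF_rep = (3.5700,-6.1900)
p' = p + 1/5·F = (-6.2860,6.7620)

Fx=3.5700 Fy=-6.1900 x'=-6.2860 y'=6.7620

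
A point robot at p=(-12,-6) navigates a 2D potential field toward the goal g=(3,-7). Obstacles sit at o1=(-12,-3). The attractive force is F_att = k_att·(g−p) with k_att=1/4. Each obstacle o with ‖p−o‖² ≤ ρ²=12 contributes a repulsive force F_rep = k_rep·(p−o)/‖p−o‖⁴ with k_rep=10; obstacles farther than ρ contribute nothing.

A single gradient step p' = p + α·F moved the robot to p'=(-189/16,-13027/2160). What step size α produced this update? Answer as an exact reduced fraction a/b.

α = 1/20

F_att = 1/4·(g−p) = 1/4·(15,-1) = (3.7500,-0.2500)
o1: d²=9 ≤ ρ²=12; F_rep = 10·(0,-3)/9² = (0.0000,-0.3704)
F = F_att + ΣF_rep = (3.7500,-0.6204)
Δp = p'−p = (0.1875,-0.0310); α = Δx/Fx = (3/16) / (15/4) = 1/20
check: Δy/Fy = (-67/2160) / (-67/108) = 1/20 ✓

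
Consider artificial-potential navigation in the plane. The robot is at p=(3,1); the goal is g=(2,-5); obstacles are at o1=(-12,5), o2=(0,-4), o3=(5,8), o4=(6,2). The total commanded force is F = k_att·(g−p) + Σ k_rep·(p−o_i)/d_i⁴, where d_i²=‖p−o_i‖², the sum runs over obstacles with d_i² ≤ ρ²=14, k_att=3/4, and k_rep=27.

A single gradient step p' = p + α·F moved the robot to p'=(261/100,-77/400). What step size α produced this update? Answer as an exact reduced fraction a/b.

α = 1/4

F_att = 3/4·(g−p) = 3/4·(-1,-6) = (-0.7500,-4.5000)
o1: d²=241 > ρ²=14 → inactive
o2: d²=34 > ρ²=14 → inactive
o3: d²=53 > ρ²=14 → inactive
o4: d²=10 ≤ ρ²=14; F_rep = 27·(-3,-1)/10² = (-0.8100,-0.2700)
F = F_att + ΣF_rep = (-1.5600,-4.7700)
Δp = p'−p = (-0.3900,-1.1925); α = Δx/Fx = (-39/100) / (-39/25) = 1/4
check: Δy/Fy = (-477/400) / (-477/100) = 1/4 ✓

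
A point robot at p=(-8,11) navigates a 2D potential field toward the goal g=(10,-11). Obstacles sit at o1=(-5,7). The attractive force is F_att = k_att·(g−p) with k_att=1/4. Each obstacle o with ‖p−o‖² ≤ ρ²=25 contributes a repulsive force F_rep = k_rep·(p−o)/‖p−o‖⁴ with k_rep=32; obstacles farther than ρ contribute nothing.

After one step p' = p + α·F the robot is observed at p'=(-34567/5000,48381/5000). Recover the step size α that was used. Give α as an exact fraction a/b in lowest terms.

F_att = 1/4·(g−p) = 1/4·(18,-22) = (4.5000,-5.5000)
o1: d²=25 ≤ ρ²=25; F_rep = 32·(-3,4)/25² = (-0.1536,0.2048)
F = F_att + ΣF_rep = (4.3464,-5.2952)
Δp = p'−p = (1.0866,-1.3238); α = Δx/Fx = (5433/5000) / (5433/1250) = 1/4
check: Δy/Fy = (-6619/5000) / (-6619/1250) = 1/4 ✓

α = 1/4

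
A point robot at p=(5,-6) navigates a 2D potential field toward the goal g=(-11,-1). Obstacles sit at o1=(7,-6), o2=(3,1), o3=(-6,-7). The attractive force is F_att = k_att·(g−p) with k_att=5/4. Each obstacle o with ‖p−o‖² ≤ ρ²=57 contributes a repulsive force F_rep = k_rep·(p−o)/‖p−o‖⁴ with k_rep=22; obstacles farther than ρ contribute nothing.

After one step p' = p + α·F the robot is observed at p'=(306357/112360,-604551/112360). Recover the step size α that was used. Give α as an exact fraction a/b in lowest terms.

α = 1/10

F_att = 5/4·(g−p) = 5/4·(-16,5) = (-20.0000,6.2500)
o1: d²=4 ≤ ρ²=57; F_rep = 22·(-2,0)/4² = (-2.7500,0.0000)
o2: d²=53 ≤ ρ²=57; F_rep = 22·(2,-7)/53² = (0.0157,-0.0548)
o3: d²=122 > ρ²=57 → inactive
F = F_att + ΣF_rep = (-22.7343,6.1952)
Δp = p'−p = (-2.2734,0.6195); α = Δx/Fx = (-255443/112360) / (-255443/11236) = 1/10
check: Δy/Fy = (69609/112360) / (69609/11236) = 1/10 ✓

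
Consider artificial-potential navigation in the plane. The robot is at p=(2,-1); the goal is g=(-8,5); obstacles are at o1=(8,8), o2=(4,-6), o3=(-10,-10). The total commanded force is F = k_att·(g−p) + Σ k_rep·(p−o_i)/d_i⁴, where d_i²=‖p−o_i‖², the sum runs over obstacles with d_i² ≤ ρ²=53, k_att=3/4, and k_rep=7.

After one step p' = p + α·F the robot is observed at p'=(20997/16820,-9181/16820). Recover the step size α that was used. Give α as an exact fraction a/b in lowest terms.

α = 1/10

F_att = 3/4·(g−p) = 3/4·(-10,6) = (-7.5000,4.5000)
o1: d²=117 > ρ²=53 → inactive
o2: d²=29 ≤ ρ²=53; F_rep = 7·(-2,5)/29² = (-0.0166,0.0416)
o3: d²=225 > ρ²=53 → inactive
F = F_att + ΣF_rep = (-7.5166,4.5416)
Δp = p'−p = (-0.7517,0.4542); α = Δx/Fx = (-12643/16820) / (-12643/1682) = 1/10
check: Δy/Fy = (7639/16820) / (7639/1682) = 1/10 ✓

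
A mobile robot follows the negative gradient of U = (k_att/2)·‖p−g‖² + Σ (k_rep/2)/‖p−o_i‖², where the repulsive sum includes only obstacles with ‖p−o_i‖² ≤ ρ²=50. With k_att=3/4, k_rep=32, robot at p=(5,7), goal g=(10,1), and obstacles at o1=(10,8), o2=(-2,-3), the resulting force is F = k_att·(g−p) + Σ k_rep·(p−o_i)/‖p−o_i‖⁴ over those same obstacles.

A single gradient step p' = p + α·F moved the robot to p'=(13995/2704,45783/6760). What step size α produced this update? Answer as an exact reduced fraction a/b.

α = 1/20

F_att = 3/4·(g−p) = 3/4·(5,-6) = (3.7500,-4.5000)
o1: d²=26 ≤ ρ²=50; F_rep = 32·(-5,-1)/26² = (-0.2367,-0.0473)
o2: d²=149 > ρ²=50 → inactive
F = F_att + ΣF_rep = (3.5133,-4.5473)
Δp = p'−p = (0.1757,-0.2274); α = Δx/Fx = (475/2704) / (2375/676) = 1/20
check: Δy/Fy = (-1537/6760) / (-1537/338) = 1/20 ✓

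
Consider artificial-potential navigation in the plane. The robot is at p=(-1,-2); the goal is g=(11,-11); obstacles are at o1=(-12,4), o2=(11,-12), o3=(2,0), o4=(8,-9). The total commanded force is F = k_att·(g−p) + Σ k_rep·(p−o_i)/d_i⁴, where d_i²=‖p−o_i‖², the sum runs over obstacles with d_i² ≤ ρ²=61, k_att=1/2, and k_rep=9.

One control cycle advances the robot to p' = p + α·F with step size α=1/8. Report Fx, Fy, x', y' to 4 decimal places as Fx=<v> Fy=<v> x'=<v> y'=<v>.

Fx=5.8402 Fy=-4.6065 x'=-0.2700 y'=-2.5758

F_att = 1/2·(g−p) = 1/2·(12,-9) = (6.0000,-4.5000)
o1: d²=157 > ρ²=61 → inactive
o2: d²=244 > ρ²=61 → inactive
o3: d²=13 ≤ ρ²=61; F_rep = 9·(-3,-2)/13² = (-0.1598,-0.1065)
o4: d²=130 > ρ²=61 → inactive
F = F_att + ΣF_rep = (5.8402,-4.6065)
p' = p + 1/8·F = (-0.2700,-2.5758)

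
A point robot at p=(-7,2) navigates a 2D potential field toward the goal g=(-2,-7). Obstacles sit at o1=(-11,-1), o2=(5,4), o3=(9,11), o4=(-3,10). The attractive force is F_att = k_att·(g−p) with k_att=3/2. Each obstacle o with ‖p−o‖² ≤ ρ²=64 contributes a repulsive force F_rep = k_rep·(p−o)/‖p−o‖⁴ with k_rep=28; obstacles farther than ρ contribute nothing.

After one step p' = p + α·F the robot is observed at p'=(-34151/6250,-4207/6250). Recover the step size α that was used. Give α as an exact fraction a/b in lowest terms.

F_att = 3/2·(g−p) = 3/2·(5,-9) = (7.5000,-13.5000)
o1: d²=25 ≤ ρ²=64; F_rep = 28·(4,3)/25² = (0.1792,0.1344)
o2: d²=148 > ρ²=64 → inactive
o3: d²=337 > ρ²=64 → inactive
o4: d²=80 > ρ²=64 → inactive
F = F_att + ΣF_rep = (7.6792,-13.3656)
Δp = p'−p = (1.5358,-2.6731); α = Δx/Fx = (9599/6250) / (9599/1250) = 1/5
check: Δy/Fy = (-16707/6250) / (-16707/1250) = 1/5 ✓

α = 1/5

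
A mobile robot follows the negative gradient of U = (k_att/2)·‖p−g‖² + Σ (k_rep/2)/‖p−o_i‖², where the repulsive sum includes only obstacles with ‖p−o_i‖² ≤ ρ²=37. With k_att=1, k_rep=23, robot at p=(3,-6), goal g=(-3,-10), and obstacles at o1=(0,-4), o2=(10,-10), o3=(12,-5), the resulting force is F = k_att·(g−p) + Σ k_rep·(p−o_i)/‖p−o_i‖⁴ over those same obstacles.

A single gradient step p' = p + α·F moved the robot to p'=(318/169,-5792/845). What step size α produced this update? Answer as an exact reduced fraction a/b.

α = 1/5

F_att = 1·(g−p) = 1·(-6,-4) = (-6.0000,-4.0000)
o1: d²=13 ≤ ρ²=37; F_rep = 23·(3,-2)/13² = (0.4083,-0.2722)
o2: d²=65 > ρ²=37 → inactive
o3: d²=82 > ρ²=37 → inactive
F = F_att + ΣF_rep = (-5.5917,-4.2722)
Δp = p'−p = (-1.1183,-0.8544); α = Δx/Fx = (-189/169) / (-945/169) = 1/5
check: Δy/Fy = (-722/845) / (-722/169) = 1/5 ✓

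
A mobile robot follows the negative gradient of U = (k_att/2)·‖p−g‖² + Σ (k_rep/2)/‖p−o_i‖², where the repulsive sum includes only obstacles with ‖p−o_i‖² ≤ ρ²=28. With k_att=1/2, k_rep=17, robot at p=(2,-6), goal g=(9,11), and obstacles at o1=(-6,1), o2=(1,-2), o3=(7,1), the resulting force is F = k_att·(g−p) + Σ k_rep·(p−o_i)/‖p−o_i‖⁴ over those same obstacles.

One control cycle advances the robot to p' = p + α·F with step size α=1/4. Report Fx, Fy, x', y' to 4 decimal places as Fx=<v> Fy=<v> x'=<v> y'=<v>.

Fx=3.5588 Fy=8.2647 x'=2.8897 y'=-3.9338

F_att = 1/2·(g−p) = 1/2·(7,17) = (3.5000,8.5000)
o1: d²=113 > ρ²=28 → inactive
o2: d²=17 ≤ ρ²=28; F_rep = 17·(1,-4)/17² = (0.0588,-0.2353)
o3: d²=74 > ρ²=28 → inactive
F = F_att + ΣF_rep = (3.5588,8.2647)
p' = p + 1/4·F = (2.8897,-3.9338)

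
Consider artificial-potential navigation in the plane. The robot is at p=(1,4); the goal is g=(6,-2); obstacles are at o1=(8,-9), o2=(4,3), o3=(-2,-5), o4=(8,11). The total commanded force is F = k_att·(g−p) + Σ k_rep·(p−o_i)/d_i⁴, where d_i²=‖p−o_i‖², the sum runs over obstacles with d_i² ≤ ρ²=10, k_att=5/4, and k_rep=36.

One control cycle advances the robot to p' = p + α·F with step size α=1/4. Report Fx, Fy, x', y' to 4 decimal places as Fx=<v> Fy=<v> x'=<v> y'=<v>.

Fx=5.1700 Fy=-7.1400 x'=2.2925 y'=2.2150

F_att = 5/4·(g−p) = 5/4·(5,-6) = (6.2500,-7.5000)
o1: d²=218 > ρ²=10 → inactive
o2: d²=10 ≤ ρ²=10; F_rep = 36·(-3,1)/10² = (-1.0800,0.3600)
o3: d²=90 > ρ²=10 → inactive
o4: d²=98 > ρ²=10 → inactive
F = F_att + ΣF_rep = (5.1700,-7.1400)
p' = p + 1/4·F = (2.2925,2.2150)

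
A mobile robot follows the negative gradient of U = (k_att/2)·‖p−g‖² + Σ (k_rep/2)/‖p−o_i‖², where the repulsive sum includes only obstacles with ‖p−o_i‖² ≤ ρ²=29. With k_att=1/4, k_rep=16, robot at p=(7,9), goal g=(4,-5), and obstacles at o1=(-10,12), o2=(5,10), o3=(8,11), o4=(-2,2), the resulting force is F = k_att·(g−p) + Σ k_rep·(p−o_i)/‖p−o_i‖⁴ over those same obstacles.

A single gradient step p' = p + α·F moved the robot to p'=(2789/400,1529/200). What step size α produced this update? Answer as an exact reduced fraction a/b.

α = 1/4

F_att = 1/4·(g−p) = 1/4·(-3,-14) = (-0.7500,-3.5000)
o1: d²=298 > ρ²=29 → inactive
o2: d²=5 ≤ ρ²=29; F_rep = 16·(2,-1)/5² = (1.2800,-0.6400)
o3: d²=5 ≤ ρ²=29; F_rep = 16·(-1,-2)/5² = (-0.6400,-1.2800)
o4: d²=130 > ρ²=29 → inactive
F = F_att + ΣF_rep = (-0.1100,-5.4200)
Δp = p'−p = (-0.0275,-1.3550); α = Δx/Fx = (-11/400) / (-11/100) = 1/4
check: Δy/Fy = (-271/200) / (-271/50) = 1/4 ✓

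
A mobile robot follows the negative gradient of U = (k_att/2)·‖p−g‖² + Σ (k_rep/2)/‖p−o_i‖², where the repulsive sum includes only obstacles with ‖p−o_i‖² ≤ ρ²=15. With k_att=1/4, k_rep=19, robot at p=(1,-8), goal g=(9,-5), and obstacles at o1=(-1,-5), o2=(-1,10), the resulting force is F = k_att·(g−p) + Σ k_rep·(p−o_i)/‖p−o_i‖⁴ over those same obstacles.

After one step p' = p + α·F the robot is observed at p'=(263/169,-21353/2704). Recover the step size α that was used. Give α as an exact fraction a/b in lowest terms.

α = 1/4

F_att = 1/4·(g−p) = 1/4·(8,3) = (2.0000,0.7500)
o1: d²=13 ≤ ρ²=15; F_rep = 19·(2,-3)/13² = (0.2249,-0.3373)
o2: d²=328 > ρ²=15 → inactive
F = F_att + ΣF_rep = (2.2249,0.4127)
Δp = p'−p = (0.5562,0.1032); α = Δx/Fx = (94/169) / (376/169) = 1/4
check: Δy/Fy = (279/2704) / (279/676) = 1/4 ✓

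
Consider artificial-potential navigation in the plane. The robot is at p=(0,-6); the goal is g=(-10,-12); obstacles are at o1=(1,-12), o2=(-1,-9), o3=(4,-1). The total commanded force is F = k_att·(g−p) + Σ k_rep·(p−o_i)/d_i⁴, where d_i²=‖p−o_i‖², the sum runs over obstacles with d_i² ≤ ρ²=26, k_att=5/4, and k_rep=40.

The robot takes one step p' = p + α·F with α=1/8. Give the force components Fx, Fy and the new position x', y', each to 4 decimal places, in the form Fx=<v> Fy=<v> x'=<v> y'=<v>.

Fx=-12.1000 Fy=-6.3000 x'=-1.5125 y'=-6.7875

F_att = 5/4·(g−p) = 5/4·(-10,-6) = (-12.5000,-7.5000)
o1: d²=37 > ρ²=26 → inactive
o2: d²=10 ≤ ρ²=26; F_rep = 40·(1,3)/10² = (0.4000,1.2000)
o3: d²=41 > ρ²=26 → inactive
F = F_att + ΣF_rep = (-12.1000,-6.3000)
p' = p + 1/8·F = (-1.5125,-6.7875)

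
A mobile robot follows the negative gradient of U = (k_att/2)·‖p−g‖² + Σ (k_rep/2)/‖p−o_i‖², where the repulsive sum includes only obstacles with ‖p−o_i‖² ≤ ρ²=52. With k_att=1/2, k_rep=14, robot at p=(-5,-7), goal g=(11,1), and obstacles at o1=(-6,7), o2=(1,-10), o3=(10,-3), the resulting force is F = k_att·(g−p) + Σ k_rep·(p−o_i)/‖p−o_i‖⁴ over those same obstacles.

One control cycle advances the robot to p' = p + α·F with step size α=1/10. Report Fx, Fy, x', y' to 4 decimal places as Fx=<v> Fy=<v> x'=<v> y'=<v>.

F_att = 1/2·(g−p) = 1/2·(16,8) = (8.0000,4.0000)
o1: d²=197 > ρ²=52 → inactive
o2: d²=45 ≤ ρ²=52; F_rep = 14·(-6,3)/45² = (-0.0415,0.0207)
o3: d²=241 > ρ²=52 → inactive
F = F_att + ΣF_rep = (7.9585,4.0207)
p' = p + 1/10·F = (-4.2041,-6.5979)

Fx=7.9585 Fy=4.0207 x'=-4.2041 y'=-6.5979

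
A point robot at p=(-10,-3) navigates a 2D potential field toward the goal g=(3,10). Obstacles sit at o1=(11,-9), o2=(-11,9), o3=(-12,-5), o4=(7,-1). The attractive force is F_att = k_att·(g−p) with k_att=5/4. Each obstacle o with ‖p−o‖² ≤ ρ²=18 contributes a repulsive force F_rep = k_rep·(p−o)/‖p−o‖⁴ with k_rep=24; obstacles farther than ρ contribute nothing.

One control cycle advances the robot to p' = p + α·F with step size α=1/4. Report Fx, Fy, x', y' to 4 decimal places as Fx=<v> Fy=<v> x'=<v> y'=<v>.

F_att = 5/4·(g−p) = 5/4·(13,13) = (16.2500,16.2500)
o1: d²=477 > ρ²=18 → inactive
o2: d²=145 > ρ²=18 → inactive
o3: d²=8 ≤ ρ²=18; F_rep = 24·(2,2)/8² = (0.7500,0.7500)
o4: d²=293 > ρ²=18 → inactive
F = F_att + ΣF_rep = (17.0000,17.0000)
p' = p + 1/4·F = (-5.7500,1.2500)

Fx=17.0000 Fy=17.0000 x'=-5.7500 y'=1.2500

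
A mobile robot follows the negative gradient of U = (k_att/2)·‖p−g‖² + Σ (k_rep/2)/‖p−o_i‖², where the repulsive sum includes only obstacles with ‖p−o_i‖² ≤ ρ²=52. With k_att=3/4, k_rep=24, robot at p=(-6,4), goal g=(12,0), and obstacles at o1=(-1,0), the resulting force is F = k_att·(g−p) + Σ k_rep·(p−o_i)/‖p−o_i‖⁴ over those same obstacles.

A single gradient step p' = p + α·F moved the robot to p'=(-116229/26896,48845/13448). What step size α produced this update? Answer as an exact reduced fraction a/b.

F_att = 3/4·(g−p) = 3/4·(18,-4) = (13.5000,-3.0000)
o1: d²=41 ≤ ρ²=52; F_rep = 24·(-5,4)/41² = (-0.0714,0.0571)
F = F_att + ΣF_rep = (13.4286,-2.9429)
Δp = p'−p = (1.6786,-0.3679); α = Δx/Fx = (45147/26896) / (45147/3362) = 1/8
check: Δy/Fy = (-4947/13448) / (-4947/1681) = 1/8 ✓

α = 1/8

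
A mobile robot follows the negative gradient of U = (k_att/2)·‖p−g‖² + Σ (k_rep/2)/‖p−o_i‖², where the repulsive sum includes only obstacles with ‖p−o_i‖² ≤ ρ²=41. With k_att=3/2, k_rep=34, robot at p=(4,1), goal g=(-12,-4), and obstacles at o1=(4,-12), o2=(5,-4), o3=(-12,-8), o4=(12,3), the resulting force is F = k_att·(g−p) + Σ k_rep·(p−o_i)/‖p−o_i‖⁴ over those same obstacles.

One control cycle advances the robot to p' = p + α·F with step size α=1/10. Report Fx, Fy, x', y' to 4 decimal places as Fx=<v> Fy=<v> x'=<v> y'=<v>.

F_att = 3/2·(g−p) = 3/2·(-16,-5) = (-24.0000,-7.5000)
o1: d²=169 > ρ²=41 → inactive
o2: d²=26 ≤ ρ²=41; F_rep = 34·(-1,5)/26² = (-0.0503,0.2515)
o3: d²=337 > ρ²=41 → inactive
o4: d²=68 > ρ²=41 → inactive
F = F_att + ΣF_rep = (-24.0503,-7.2485)
p' = p + 1/10·F = (1.5950,0.2751)

Fx=-24.0503 Fy=-7.2485 x'=1.5950 y'=0.2751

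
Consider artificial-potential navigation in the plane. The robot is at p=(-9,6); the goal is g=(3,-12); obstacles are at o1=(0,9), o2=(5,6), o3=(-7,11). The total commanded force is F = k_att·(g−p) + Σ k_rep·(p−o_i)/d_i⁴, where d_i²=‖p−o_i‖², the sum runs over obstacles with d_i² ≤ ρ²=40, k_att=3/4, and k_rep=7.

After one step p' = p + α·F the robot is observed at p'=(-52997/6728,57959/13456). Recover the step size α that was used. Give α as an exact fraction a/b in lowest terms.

F_att = 3/4·(g−p) = 3/4·(12,-18) = (9.0000,-13.5000)
o1: d²=90 > ρ²=40 → inactive
o2: d²=196 > ρ²=40 → inactive
o3: d²=29 ≤ ρ²=40; F_rep = 7·(-2,-5)/29² = (-0.0166,-0.0416)
F = F_att + ΣF_rep = (8.9834,-13.5416)
Δp = p'−p = (1.1229,-1.6927); α = Δx/Fx = (7555/6728) / (7555/841) = 1/8
check: Δy/Fy = (-22777/13456) / (-22777/1682) = 1/8 ✓

α = 1/8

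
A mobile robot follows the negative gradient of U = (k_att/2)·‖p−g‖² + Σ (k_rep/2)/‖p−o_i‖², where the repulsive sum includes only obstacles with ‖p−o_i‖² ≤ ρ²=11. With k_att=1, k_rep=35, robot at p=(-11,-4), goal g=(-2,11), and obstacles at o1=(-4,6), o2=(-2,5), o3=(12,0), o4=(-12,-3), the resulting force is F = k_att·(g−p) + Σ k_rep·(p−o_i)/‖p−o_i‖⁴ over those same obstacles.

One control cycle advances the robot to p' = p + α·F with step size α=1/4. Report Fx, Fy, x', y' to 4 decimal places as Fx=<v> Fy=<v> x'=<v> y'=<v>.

Fx=17.7500 Fy=6.2500 x'=-6.5625 y'=-2.4375

F_att = 1·(g−p) = 1·(9,15) = (9.0000,15.0000)
o1: d²=149 > ρ²=11 → inactive
o2: d²=162 > ρ²=11 → inactive
o3: d²=545 > ρ²=11 → inactive
o4: d²=2 ≤ ρ²=11; F_rep = 35·(1,-1)/2² = (8.7500,-8.7500)
F = F_att + ΣF_rep = (17.7500,6.2500)
p' = p + 1/4·F = (-6.5625,-2.4375)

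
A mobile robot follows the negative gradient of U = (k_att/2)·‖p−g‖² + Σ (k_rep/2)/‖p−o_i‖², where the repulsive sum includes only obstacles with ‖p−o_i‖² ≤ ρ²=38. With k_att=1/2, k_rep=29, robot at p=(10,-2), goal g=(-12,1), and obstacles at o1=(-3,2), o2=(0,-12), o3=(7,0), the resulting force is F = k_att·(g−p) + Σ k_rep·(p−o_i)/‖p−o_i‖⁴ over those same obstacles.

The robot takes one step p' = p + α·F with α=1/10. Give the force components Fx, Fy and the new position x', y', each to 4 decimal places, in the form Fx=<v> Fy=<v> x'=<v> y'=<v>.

F_att = 1/2·(g−p) = 1/2·(-22,3) = (-11.0000,1.5000)
o1: d²=185 > ρ²=38 → inactive
o2: d²=200 > ρ²=38 → inactive
o3: d²=13 ≤ ρ²=38; F_rep = 29·(3,-2)/13² = (0.5148,-0.3432)
F = F_att + ΣF_rep = (-10.4852,1.1568)
p' = p + 1/10·F = (8.9515,-1.8843)

Fx=-10.4852 Fy=1.1568 x'=8.9515 y'=-1.8843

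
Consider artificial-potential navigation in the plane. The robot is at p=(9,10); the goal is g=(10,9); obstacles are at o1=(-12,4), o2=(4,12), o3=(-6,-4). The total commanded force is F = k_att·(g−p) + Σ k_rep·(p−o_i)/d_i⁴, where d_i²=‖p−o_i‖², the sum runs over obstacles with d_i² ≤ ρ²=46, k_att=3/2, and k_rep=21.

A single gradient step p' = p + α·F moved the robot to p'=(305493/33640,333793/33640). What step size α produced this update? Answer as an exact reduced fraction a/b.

α = 1/20

F_att = 3/2·(g−p) = 3/2·(1,-1) = (1.5000,-1.5000)
o1: d²=477 > ρ²=46 → inactive
o2: d²=29 ≤ ρ²=46; F_rep = 21·(5,-2)/29² = (0.1249,-0.0499)
o3: d²=421 > ρ²=46 → inactive
F = F_att + ΣF_rep = (1.6249,-1.5499)
Δp = p'−p = (0.0812,-0.0775); α = Δx/Fx = (2733/33640) / (2733/1682) = 1/20
check: Δy/Fy = (-2607/33640) / (-2607/1682) = 1/20 ✓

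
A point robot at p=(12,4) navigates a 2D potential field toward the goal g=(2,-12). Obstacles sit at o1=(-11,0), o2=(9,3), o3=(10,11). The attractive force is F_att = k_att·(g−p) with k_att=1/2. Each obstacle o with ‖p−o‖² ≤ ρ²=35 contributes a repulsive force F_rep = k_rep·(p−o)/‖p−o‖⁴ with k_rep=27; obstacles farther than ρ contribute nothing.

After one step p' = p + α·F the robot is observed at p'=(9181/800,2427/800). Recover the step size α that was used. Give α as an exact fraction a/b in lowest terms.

F_att = 1/2·(g−p) = 1/2·(-10,-16) = (-5.0000,-8.0000)
o1: d²=545 > ρ²=35 → inactive
o2: d²=10 ≤ ρ²=35; F_rep = 27·(3,1)/10² = (0.8100,0.2700)
o3: d²=53 > ρ²=35 → inactive
F = F_att + ΣF_rep = (-4.1900,-7.7300)
Δp = p'−p = (-0.5238,-0.9663); α = Δx/Fx = (-419/800) / (-419/100) = 1/8
check: Δy/Fy = (-773/800) / (-773/100) = 1/8 ✓

α = 1/8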